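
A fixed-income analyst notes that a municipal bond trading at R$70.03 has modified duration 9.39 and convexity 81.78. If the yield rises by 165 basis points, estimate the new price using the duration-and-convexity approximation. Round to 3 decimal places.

Duration effect: -D_mod·Δy = -9.39 × (+0.0165) = -0.154935
Convexity effect: ½·C·(Δy)² = 0.5 × 81.78 × (0.0165)² = +0.0111323025
ΔP/P ≈ -0.154935 + 0.0111323025 = -0.1438026975
New price ≈ 70.03 × (1 - 0.1438026975) = 59.959497094075.

R$59.959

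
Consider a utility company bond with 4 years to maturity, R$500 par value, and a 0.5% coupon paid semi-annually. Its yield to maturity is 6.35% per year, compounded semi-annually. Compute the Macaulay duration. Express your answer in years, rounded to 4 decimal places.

3.9599 years

Periodic yield y = 0.03175. Discount each cash flow and weight by its period:
  t   CF        PV=CF/(1+0.03175)^t    t·PV
  1         1.25         1.2115         1.2115
  2         1.25         1.1743         2.3485
  3         1.25         1.1381         3.4143
  4         1.25         1.1031         4.4124
  5         1.25         1.0691         5.3457
  6         1.25         1.0362         6.2175
  7         1.25         1.0044         7.0305
  8       501.25       390.3539     3,122.8315
  Σ                    398.0907     3,152.8120
Price P = Σ PV = 398.0907.
Macaulay duration = Σ(t·PV) / P = 3,152.8120 / 398.0907 = 7.91983 half-year periods.
In years: 7.91983 / 2 = 3.95992 years.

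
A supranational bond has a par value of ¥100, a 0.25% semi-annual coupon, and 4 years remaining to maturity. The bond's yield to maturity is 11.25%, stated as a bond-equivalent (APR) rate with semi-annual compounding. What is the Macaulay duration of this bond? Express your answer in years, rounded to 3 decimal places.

3.977 years

Periodic yield y = 0.05625. Discount each cash flow and weight by its period:
  t   CF        PV=CF/(1+0.05625)^t    t·PV
  1        0.125         0.1183         0.1183
  2        0.125         0.1120         0.2241
  3        0.125         0.1061         0.3182
  4        0.125         0.1004         0.4017
  5        0.125         0.0951         0.4754
  6        0.125         0.0900         0.5401
  7        0.125         0.0852         0.5965
  8      100.125        64.6262       517.0098
  Σ                     65.3334       519.6841
Price P = Σ PV = 65.3334.
Macaulay duration = Σ(t·PV) / P = 519.6841 / 65.3334 = 7.95434 half-year periods.
In years: 7.95434 / 2 = 3.97717 years.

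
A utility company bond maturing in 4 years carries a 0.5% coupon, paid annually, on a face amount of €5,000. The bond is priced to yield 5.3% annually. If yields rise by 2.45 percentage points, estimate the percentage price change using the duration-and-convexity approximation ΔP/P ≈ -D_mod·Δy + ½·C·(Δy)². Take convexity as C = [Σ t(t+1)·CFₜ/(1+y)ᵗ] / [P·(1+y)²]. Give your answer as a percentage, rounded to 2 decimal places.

With y = 0.053:
  t   CF        PV=CF/(1+0.053)^t    t·PV        t(t+1)·PV
  1        25.00        23.7417        23.7417          47.4834
  2        25.00        22.5467        45.0934         135.2803
  3        25.00        21.4119        64.2357         256.9426
  4     5,025.00     4,087.1689    16,348.6755      81,743.3773
  Σ                  4,154.8692    16,481.7462      82,183.0836
P = 4,154.8692; D_Mac = 3.96685 yrs; D_mod = 3.76719 yrs; C = 17.83891.
Duration effect: -3.76719 × (+0.0245) = -0.092296
Convexity effect: 0.5 × 17.83891 × (0.0245)² = +0.0053539
ΔP/P ≈ -0.092296 + 0.0053539 = -0.086942 = -8.6942%.

-8.69%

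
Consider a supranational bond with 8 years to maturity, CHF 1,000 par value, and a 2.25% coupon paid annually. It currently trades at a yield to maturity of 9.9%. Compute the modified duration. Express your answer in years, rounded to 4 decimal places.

Periodic yield y = 0.099. First find Macaulay duration:
  t   CF        PV=CF/(1+0.099)^t    t·PV
  1        22.50        20.4732        20.4732
  2        22.50        18.6289        37.2578
  3        22.50        16.9508        50.8523
  4        22.50        15.4238        61.6953
  5        22.50        14.0344        70.1720
  6        22.50        12.7702        76.6210
  7        22.50        11.6198        81.3386
  8     1,022.50       480.4871     3,843.8972
  Σ                    590.3882     4,242.3073
P = 590.3882; Macaulay duration = 4,242.3073 / 590.3882 = 7.18562 years.
Modified duration = D_Mac / (1 + y) = 7.18562 / 1.099 = 6.53833 years.

6.5383 years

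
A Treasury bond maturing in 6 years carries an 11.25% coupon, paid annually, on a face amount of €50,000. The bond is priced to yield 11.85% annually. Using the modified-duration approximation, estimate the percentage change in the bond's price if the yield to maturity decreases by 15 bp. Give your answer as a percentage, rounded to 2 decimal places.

Periodic yield y = 0.1185. Modified duration first:
  t   CF        PV=CF/(1+0.1185)^t    t·PV
  1     5,625.00     5,029.0568     5,029.0568
  2     5,625.00     4,496.2510     8,992.5021
  3     5,625.00     4,019.8936    12,059.6809
  4     5,625.00     3,594.0041    14,376.0166
  5     5,625.00     3,213.2357    16,066.1785
  6    55,625.00    28,408.8788   170,453.2726
  Σ                 48,761.3200   226,976.7074
P = 48,761.3200; D_Mac = 4.65485 yrs; D_mod = 4.65485/(1+0.1185) = 4.16169 yrs.
ΔP/P ≈ -D_mod · Δy = -4.16169 × (-0.0015) = +0.006243 = +0.6243%.

+0.62%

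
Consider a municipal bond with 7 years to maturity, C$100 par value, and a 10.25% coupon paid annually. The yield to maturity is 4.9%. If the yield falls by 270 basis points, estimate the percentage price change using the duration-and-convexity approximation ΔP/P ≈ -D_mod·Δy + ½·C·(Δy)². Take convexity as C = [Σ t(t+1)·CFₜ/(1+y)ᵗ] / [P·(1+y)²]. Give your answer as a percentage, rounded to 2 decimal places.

+15.64%

With y = 0.049:
  t   CF        PV=CF/(1+0.049)^t    t·PV        t(t+1)·PV
  1        10.25         9.7712         9.7712          19.5424
  2        10.25         9.3148        18.6296          55.8887
  3        10.25         8.8797        26.6390         106.5562
  4        10.25         8.4649        33.8596         169.2980
  5        10.25         8.0695        40.3475         242.0849
  6        10.25         7.6926        46.1554         323.0876
  7       110.25        78.8770       552.1387       4,417.1099
  Σ                    131.0696       727.5410       5,333.5677
P = 131.0696; D_Mac = 5.55080 yrs; D_mod = 5.29151 yrs; C = 36.97983.
Duration effect: -5.29151 × (-0.027) = +0.142871
Convexity effect: 0.5 × 36.97983 × (-0.027)² = +0.0134791
ΔP/P ≈ +0.142871 + 0.0134791 = +0.156350 = +15.6350%.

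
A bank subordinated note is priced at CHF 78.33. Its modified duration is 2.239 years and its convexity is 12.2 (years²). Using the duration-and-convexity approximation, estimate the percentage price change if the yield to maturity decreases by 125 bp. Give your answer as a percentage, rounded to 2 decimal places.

Duration effect: -D_mod·Δy = -2.239 × (-0.0125) = +0.0279875
Convexity effect: ½·C·(Δy)² = 0.5 × 12.2 × (-0.0125)² = +0.000953125
ΔP/P ≈ +0.0279875 + 0.000953125 = +0.028940625
= +2.8940625%.

+2.89%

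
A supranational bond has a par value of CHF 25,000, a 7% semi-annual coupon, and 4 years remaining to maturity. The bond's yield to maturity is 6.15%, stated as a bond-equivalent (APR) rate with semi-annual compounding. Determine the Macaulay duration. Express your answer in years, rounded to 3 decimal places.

3.565 years

Periodic yield y = 0.03075. Discount each cash flow and weight by its period:
  t   CF        PV=CF/(1+0.03075)^t    t·PV
  1       875.00       848.8964       848.8964
  2       875.00       823.5716     1,647.1432
  3       875.00       799.0023     2,397.0069
  4       875.00       775.1659     3,100.6637
  5       875.00       752.0407     3,760.2034
  6       875.00       729.6053     4,377.6319
  7       875.00       707.8393     4,954.8748
  8    25,875.00    20,307.3667   162,458.9334
  Σ                 25,743.4882   183,545.3539
Price P = Σ PV = 25,743.4882.
Macaulay duration = Σ(t·PV) / P = 183,545.3539 / 25,743.4882 = 7.12978 half-year periods.
In years: 7.12978 / 2 = 3.56489 years.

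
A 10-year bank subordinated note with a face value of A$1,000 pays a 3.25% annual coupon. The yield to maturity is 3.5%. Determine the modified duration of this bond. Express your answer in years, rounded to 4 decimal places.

8.3862 years

Periodic yield y = 0.035. First find Macaulay duration:
  t   CF        PV=CF/(1+0.035)^t    t·PV
  1        32.50        31.4010        31.4010
  2        32.50        30.3391        60.6782
  3        32.50        29.3131        87.9394
  4        32.50        28.3219       113.2875
  5        32.50        27.3641       136.8206
  6        32.50        26.4388       158.6326
  7        32.50        25.5447       178.8129
  8        32.50        24.6809       197.4470
  9        32.50        23.8463       214.6163
  10    1,032.50       731.9587     7,319.5868
  Σ                    979.2085     8,499.2223
P = 979.2085; Macaulay duration = 8,499.2223 / 979.2085 = 8.67969 years.
Modified duration = D_Mac / (1 + y) = 8.67969 / 1.035 = 8.38617 years.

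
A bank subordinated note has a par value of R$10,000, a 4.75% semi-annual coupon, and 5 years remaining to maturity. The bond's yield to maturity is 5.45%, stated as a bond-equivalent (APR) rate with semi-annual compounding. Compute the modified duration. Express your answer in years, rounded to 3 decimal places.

Periodic yield y = 0.02725. First find Macaulay duration:
  t   CF        PV=CF/(1+0.02725)^t    t·PV
  1       237.50       231.1998       231.1998
  2       237.50       225.0667       450.1335
  3       237.50       219.0964       657.2891
  4       237.50       213.2844       853.1374
  5       237.50       207.6265     1,038.1327
  6       237.50       202.1188     1,212.7128
  7       237.50       196.7572     1,377.3002
  8       237.50       191.5378     1,532.3021
  9       237.50       186.4568     1,678.1113
  10   10,237.50     7,824.0644    78,240.6438
  Σ                  9,697.2087    87,270.9628
P = 9,697.2087; Macaulay duration = 87,270.9628 / 9,697.2087 = 8.99960 half-year periods = 4.49980 years.
Modified duration = D_Mac / (1 + y) = 4.49980 / 1.02725 = 4.38043 years.

4.380 years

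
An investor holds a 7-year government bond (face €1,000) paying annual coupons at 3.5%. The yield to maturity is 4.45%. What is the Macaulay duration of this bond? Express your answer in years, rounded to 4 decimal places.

6.3052 years

Periodic yield y = 0.0445. Discount each cash flow and weight by its year:
  t   CF        PV=CF/(1+0.0445)^t    t·PV
  1        35.00        33.5089        33.5089
  2        35.00        32.0812        64.1625
  3        35.00        30.7144        92.1433
  4        35.00        29.4059       117.6235
  5        35.00        28.1531       140.7654
  6        35.00        26.9536       161.7218
  7     1,035.00       763.0996     5,341.6974
  Σ                    943.9168     5,951.6228
Price P = Σ PV = 943.9168.
Macaulay duration = Σ(t·PV) / P = 5,951.6228 / 943.9168 = 6.30524 years.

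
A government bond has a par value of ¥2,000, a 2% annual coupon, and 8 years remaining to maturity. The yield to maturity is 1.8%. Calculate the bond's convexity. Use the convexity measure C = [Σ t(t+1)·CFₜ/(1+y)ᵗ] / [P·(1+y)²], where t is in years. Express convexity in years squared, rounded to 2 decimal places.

With y = 0.018:
  t   CF        PV=CF/(1+0.018)^t    t·PV        t(t+1)·PV
  1        40.00        39.2927        39.2927          78.5855
  2        40.00        38.5980        77.1959         231.5878
  3        40.00        37.9155       113.7465         454.9859
  4        40.00        37.2451       148.9803         744.9015
  5        40.00        36.5865       182.9326       1,097.5956
  6        40.00        35.9396       215.6376       1,509.4635
  7        40.00        35.3041       247.1289       1,977.0314
  8     2,040.00     1,768.6746    14,149.3969     127,344.5725
  Σ                  2,029.5561    15,174.3116     133,438.7237
P = 2,029.5561.
Convexity = Σ t(t+1)·PV / [P·(1+y)²] = 133,438.7237 / (2,029.5561 × 1.036324) = 63.44323.

63.44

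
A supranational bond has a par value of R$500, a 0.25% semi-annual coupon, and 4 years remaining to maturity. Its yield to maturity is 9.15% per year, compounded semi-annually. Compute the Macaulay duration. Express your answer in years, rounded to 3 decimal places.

3.978 years

Periodic yield y = 0.04575. Discount each cash flow and weight by its period:
  t   CF        PV=CF/(1+0.04575)^t    t·PV
  1        0.625         0.5977         0.5977
  2        0.625         0.5715         1.1430
  3        0.625         0.5465         1.6395
  4        0.625         0.5226         2.0904
  5        0.625         0.4997         2.4987
  6        0.625         0.4779         2.8672
  7        0.625         0.4570         3.1988
  8      500.625       350.0173     2,800.1386
  Σ                    353.6902     2,814.1739
Price P = Σ PV = 353.6902.
Macaulay duration = Σ(t·PV) / P = 2,814.1739 / 353.6902 = 7.95661 half-year periods.
In years: 7.95661 / 2 = 3.97830 years.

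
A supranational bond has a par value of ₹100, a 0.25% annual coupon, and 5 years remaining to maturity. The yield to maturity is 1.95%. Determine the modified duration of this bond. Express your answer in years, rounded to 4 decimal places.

4.8787 years

Periodic yield y = 0.0195. First find Macaulay duration:
  t   CF        PV=CF/(1+0.0195)^t    t·PV
  1         0.25         0.2452         0.2452
  2         0.25         0.2405         0.4811
  3         0.25         0.2359         0.7078
  4         0.25         0.2314         0.9257
  5       100.25        91.0224       455.1119
  Σ                     91.9755       457.4717
P = 91.9755; Macaulay duration = 457.4717 / 91.9755 = 4.97384 years.
Modified duration = D_Mac / (1 + y) = 4.97384 / 1.0195 = 4.87871 years.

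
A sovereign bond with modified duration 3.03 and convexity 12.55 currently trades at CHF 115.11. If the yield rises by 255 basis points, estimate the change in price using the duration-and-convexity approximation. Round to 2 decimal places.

Duration effect: -D_mod·Δy = -3.03 × (+0.0255) = -0.077265
Convexity effect: ½·C·(Δy)² = 0.5 × 12.55 × (0.0255)² = +0.00408031875
ΔP/P ≈ -0.077265 + 0.00408031875 = -0.07318468125
ΔP ≈ 115.11 × (-0.07318468125) = -8.4242886586875.

-CHF 8.42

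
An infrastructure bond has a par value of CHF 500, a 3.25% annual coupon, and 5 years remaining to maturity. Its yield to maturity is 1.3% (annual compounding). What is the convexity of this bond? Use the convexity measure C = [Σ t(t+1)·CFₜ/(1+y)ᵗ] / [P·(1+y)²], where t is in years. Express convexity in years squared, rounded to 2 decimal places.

26.98

With y = 0.013:
  t   CF        PV=CF/(1+0.013)^t    t·PV        t(t+1)·PV
  1        16.25        16.0415        16.0415          32.0829
  2        16.25        15.8356        31.6712          95.0136
  3        16.25        15.6324        46.8971         187.5885
  4        16.25        15.4318        61.7271         308.6353
  5       516.25       483.9638     2,419.8188      14,518.9127
  Σ                    546.9050     2,576.1556      15,142.2330
P = 546.9050.
Convexity = Σ t(t+1)·PV / [P·(1+y)²] = 15,142.2330 / (546.9050 × 1.026169) = 26.98107.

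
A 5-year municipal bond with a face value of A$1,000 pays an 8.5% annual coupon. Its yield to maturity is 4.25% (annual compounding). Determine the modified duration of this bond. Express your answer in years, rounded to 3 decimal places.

4.164 years

Periodic yield y = 0.0425. First find Macaulay duration:
  t   CF        PV=CF/(1+0.0425)^t    t·PV
  1        85.00        81.5348        81.5348
  2        85.00        78.2108       156.4216
  3        85.00        75.0224       225.0671
  4        85.00        71.9639       287.8556
  5     1,085.00       881.1491     4,405.7457
  Σ                  1,187.8810     5,156.6248
P = 1,187.8810; Macaulay duration = 5,156.6248 / 1,187.8810 = 4.34103 years.
Modified duration = D_Mac / (1 + y) = 4.34103 / 1.0425 = 4.16406 years.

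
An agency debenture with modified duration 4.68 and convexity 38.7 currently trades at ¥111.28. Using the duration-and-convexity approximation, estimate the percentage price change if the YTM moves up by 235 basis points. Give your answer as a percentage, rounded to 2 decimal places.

Duration effect: -D_mod·Δy = -4.68 × (+0.0235) = -0.109980
Convexity effect: ½·C·(Δy)² = 0.5 × 38.7 × (0.0235)² = +0.0106860375
ΔP/P ≈ -0.109980 + 0.0106860375 = -0.0992939625
= -9.92939625%.

-9.93%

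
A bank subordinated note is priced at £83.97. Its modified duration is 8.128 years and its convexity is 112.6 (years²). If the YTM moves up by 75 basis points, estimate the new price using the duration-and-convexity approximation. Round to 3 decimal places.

£79.117

Duration effect: -D_mod·Δy = -8.128 × (+0.0075) = -0.060960
Convexity effect: ½·C·(Δy)² = 0.5 × 112.6 × (0.0075)² = +0.003166875
ΔP/P ≈ -0.060960 + 0.003166875 = -0.057793125
New price ≈ 83.97 × (1 - 0.057793125) = 79.11711129375.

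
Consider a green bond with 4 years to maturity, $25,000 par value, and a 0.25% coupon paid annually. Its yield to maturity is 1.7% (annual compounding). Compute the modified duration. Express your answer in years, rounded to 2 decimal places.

Periodic yield y = 0.017. First find Macaulay duration:
  t   CF        PV=CF/(1+0.017)^t    t·PV
  1        62.50        61.4553        61.4553
  2        62.50        60.4280       120.8560
  3        62.50        59.4179       178.2536
  4    25,062.50    23,428.2893    93,713.1572
  Σ                 23,609.5904    94,073.7221
P = 23,609.5904; Macaulay duration = 94,073.7221 / 23,609.5904 = 3.98456 years.
Modified duration = D_Mac / (1 + y) = 3.98456 / 1.017 = 3.91795 years.

3.92 years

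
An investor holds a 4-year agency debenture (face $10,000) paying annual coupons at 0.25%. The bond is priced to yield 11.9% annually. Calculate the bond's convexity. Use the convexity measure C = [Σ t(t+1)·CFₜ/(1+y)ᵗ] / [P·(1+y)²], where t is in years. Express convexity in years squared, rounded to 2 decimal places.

15.87

With y = 0.119:
  t   CF        PV=CF/(1+0.119)^t    t·PV        t(t+1)·PV
  1        25.00        22.3414        22.3414          44.6828
  2        25.00        19.9655        39.9310         119.7929
  3        25.00        17.8423        53.5268         214.1071
  4    10,025.00     6,393.8734    25,575.4937     127,877.4687
  Σ                  6,454.0225    25,691.2928     128,256.0514
P = 6,454.0225.
Convexity = Σ t(t+1)·PV / [P·(1+y)²] = 128,256.0514 / (6,454.0225 × 1.252161) = 15.87038.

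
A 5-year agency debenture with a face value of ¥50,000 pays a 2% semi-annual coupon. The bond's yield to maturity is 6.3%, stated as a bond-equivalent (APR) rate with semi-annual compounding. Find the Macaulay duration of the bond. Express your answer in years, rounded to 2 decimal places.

Periodic yield y = 0.0315. Discount each cash flow and weight by its period:
  t   CF        PV=CF/(1+0.0315)^t    t·PV
  1       500.00       484.7310       484.7310
  2       500.00       469.9282       939.8565
  3       500.00       455.5775     1,366.7326
  4       500.00       441.6651     1,766.6604
  5       500.00       428.1775     2,140.8875
  6       500.00       415.1018     2,490.6108
  7       500.00       402.4254     2,816.9778
  8       500.00       390.1361     3,121.0889
  9       500.00       378.2221     3,403.9990
  10   50,500.00    37,033.8664   370,338.6636
  Σ                 40,899.8311   388,870.2079
Price P = Σ PV = 40,899.8311.
Macaulay duration = Σ(t·PV) / P = 388,870.2079 / 40,899.8311 = 9.50787 half-year periods.
In years: 9.50787 / 2 = 4.75393 years.

4.75 years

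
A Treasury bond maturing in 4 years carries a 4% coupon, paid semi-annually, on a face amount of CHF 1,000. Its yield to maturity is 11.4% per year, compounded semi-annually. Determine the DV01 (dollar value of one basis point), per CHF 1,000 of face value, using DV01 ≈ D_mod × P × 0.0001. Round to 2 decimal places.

CHF 0.27

Periodic yield y = 0.057.
  t   CF        PV=CF/(1+0.057)^t    t·PV
  1        20.00        18.9215        18.9215
  2        20.00        17.9011        35.8022
  3        20.00        16.9358        50.8073
  4        20.00        16.0225        64.0900
  5        20.00        15.1585        75.7923
  6        20.00        14.3410        86.0461
  7        20.00        13.5677        94.9736
  8     1,020.00       654.6366     5,237.0927
  Σ                    767.4846     5,663.5257
P = 767.4846; D_Mac = 7.37933 half-year periods = 3.68967 yrs; D_mod = 3.49070 yrs.
DV01 ≈ 3.49070 × 767.4846 × 0.0001 = 0.267906.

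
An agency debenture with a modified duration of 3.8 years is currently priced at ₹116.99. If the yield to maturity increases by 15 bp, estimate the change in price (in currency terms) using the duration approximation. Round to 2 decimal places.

-₹0.67

Duration approximation: ΔP/P ≈ -D_mod · Δy = -3.8 × (+0.0015) = -0.005700.
ΔP ≈ 116.99 × (-0.005700) = -0.666843.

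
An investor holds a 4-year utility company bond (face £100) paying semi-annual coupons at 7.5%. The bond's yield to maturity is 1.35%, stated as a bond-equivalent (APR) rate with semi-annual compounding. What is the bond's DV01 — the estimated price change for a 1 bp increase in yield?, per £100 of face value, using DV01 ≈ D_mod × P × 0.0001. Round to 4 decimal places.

£0.0441

Periodic yield y = 0.00675.
  t   CF        PV=CF/(1+0.00675)^t    t·PV
  1         3.75         3.7249         3.7249
  2         3.75         3.6999         7.3998
  3         3.75         3.6751        11.0252
  4         3.75         3.6504        14.6017
  5         3.75         3.6260        18.1298
  6         3.75         3.6016        21.6099
  7         3.75         3.5775        25.0425
  8       103.75        98.3139       786.5113
  Σ                    123.8693       888.0451
P = 123.8693; D_Mac = 7.16921 half-year periods = 3.58461 yrs; D_mod = 3.56057 yrs.
DV01 ≈ 3.56057 × 123.8693 × 0.0001 = 0.044105.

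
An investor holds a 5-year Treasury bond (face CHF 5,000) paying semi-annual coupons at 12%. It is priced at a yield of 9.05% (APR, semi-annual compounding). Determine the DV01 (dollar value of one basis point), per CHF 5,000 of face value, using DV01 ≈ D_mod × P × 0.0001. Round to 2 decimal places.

Periodic yield y = 0.04525.
  t   CF        PV=CF/(1+0.04525)^t    t·PV
  1       300.00       287.0127       287.0127
  2       300.00       274.5876       549.1752
  3       300.00       262.7004       788.1012
  4       300.00       251.3278     1,005.3112
  5       300.00       240.4476     1,202.2378
  6       300.00       230.0383     1,380.2300
  7       300.00       220.0797     1,540.5580
  8       300.00       210.5522     1,684.4178
  9       300.00       201.4372     1,812.9348
  10    5,300.00     3,404.6628    34,046.6281
  Σ                  5,582.8463    44,296.6068
P = 5,582.8463; D_Mac = 7.93441 half-year periods = 3.96721 yrs; D_mod = 3.79546 yrs.
DV01 ≈ 3.79546 × 5,582.8463 × 0.0001 = 2.118948.

CHF 2.12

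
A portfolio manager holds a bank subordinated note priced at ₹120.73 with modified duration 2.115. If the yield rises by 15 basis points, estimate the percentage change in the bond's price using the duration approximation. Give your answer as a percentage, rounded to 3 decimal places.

-0.317%

Duration approximation: ΔP/P ≈ -D_mod · Δy = -2.115 × (+0.0015) = -0.0031725.
As a percentage: -0.31725%.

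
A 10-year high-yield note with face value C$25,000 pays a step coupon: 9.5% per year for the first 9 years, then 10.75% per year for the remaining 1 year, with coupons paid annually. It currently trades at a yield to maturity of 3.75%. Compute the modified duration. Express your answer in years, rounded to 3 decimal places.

Periodic yield y = 0.0375. First find Macaulay duration:
  t   CF        PV=CF/(1+0.0375)^t    t·PV
  1     2,375.00     2,289.1566     2,289.1566
  2     2,375.00     2,206.4160     4,412.8321
  3     2,375.00     2,126.6660     6,379.9981
  4     2,375.00     2,049.7986     8,199.1944
  5     2,375.00     1,975.7095     9,878.5475
  6     2,375.00     1,904.2983    11,425.7899
  7     2,375.00     1,835.4682    12,848.2777
  8     2,375.00     1,769.1260    14,153.0082
  9     2,375.00     1,705.1817    15,346.6354
  10   27,687.50    19,160.3170   191,603.1699
  Σ                 37,022.1381   276,536.6097
P = 37,022.1381; Macaulay duration = 276,536.6097 / 37,022.1381 = 7.46949 years.
Modified duration = D_Mac / (1 + y) = 7.46949 / 1.0375 = 7.19951 years.

7.200 years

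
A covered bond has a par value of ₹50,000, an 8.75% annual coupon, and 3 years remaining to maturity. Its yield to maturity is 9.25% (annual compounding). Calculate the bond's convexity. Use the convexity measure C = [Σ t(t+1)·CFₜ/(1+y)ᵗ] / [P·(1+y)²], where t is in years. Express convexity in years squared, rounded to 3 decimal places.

With y = 0.0925:
  t   CF        PV=CF/(1+0.0925)^t    t·PV        t(t+1)·PV
  1     4,375.00     4,004.5767     4,004.5767       8,009.1533
  2     4,375.00     3,665.5164     7,331.0328      21,993.0984
  3    54,375.00    41,699.8923   125,099.6768     500,398.7073
  Σ                 49,369.9853   136,435.2863     530,400.9590
P = 49,369.9853.
Convexity = Σ t(t+1)·PV / [P·(1+y)²] = 530,400.9590 / (49,369.9853 × 1.193556) = 9.00116.

9.001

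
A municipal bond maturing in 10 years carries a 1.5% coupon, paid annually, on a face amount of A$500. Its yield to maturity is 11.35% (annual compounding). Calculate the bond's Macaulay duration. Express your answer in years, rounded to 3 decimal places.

Periodic yield y = 0.1135. Discount each cash flow and weight by its year:
  t   CF        PV=CF/(1+0.1135)^t    t·PV
  1         7.50         6.7355         6.7355
  2         7.50         6.0490        12.0979
  3         7.50         5.4324        16.2972
  4         7.50         4.8787        19.5146
  5         7.50         4.3814        21.9069
  6         7.50         3.9348        23.6087
  7         7.50         3.5337        24.7359
  8         7.50         3.1735        25.3881
  9         7.50         2.8500        25.6503
  10      507.50       173.1944     1,731.9439
  Σ                    214.1633     1,907.8789
Price P = Σ PV = 214.1633.
Macaulay duration = Σ(t·PV) / P = 1,907.8789 / 214.1633 = 8.90852 years.

8.909 years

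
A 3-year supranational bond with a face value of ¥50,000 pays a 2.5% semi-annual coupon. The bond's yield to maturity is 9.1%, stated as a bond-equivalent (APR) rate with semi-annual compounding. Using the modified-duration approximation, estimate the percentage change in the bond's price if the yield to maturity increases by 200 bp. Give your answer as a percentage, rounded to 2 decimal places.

Periodic yield y = 0.0455. Modified duration first:
  t   CF        PV=CF/(1+0.0455)^t    t·PV
  1       625.00       597.8001       597.8001
  2       625.00       571.7839     1,143.5679
  3       625.00       546.9000     1,640.6999
  4       625.00       523.0990     2,092.3959
  5       625.00       500.3338     2,501.6689
  6    50,625.00    38,763.3063   232,579.8380
  Σ                 41,503.2231   240,555.9707
P = 41,503.2231; D_Mac = 5.79608 half-year periods = 2.89804 yrs; D_mod = 2.89804/(1+0.0455) = 2.77192 yrs.
ΔP/P ≈ -D_mod · Δy = -2.77192 × (+0.02) = -0.055438 = -5.5438%.

-5.54%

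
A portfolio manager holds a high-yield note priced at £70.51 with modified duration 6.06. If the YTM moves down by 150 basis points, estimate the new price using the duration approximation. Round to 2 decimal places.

Duration approximation: ΔP/P ≈ -D_mod · Δy = -6.06 × (-0.015) = +0.090900.
New price ≈ 70.51 × (1 + 0.090900) = 76.919359.

£76.92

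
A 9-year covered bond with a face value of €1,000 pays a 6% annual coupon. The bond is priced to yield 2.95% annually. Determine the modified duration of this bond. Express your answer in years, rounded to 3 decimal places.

7.201 years

Periodic yield y = 0.0295. First find Macaulay duration:
  t   CF        PV=CF/(1+0.0295)^t    t·PV
  1        60.00        58.2807        58.2807
  2        60.00        56.6107       113.2214
  3        60.00        54.9885       164.9656
  4        60.00        53.4129       213.6514
  5        60.00        51.8823       259.4117
  6        60.00        50.3957       302.3740
  7        60.00        48.9516       342.6611
  8        60.00        47.5489       380.3912
  9     1,060.00       815.9597     7,343.6373
  Σ                  1,238.0310     9,178.5944
P = 1,238.0310; Macaulay duration = 9,178.5944 / 1,238.0310 = 7.41386 years.
Modified duration = D_Mac / (1 + y) = 7.41386 / 1.0295 = 7.20142 years.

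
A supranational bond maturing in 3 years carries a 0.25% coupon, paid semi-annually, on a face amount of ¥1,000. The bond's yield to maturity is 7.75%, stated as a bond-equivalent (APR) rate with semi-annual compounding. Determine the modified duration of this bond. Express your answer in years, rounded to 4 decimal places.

2.8778 years

Periodic yield y = 0.03875. First find Macaulay duration:
  t   CF        PV=CF/(1+0.03875)^t    t·PV
  1         1.25         1.2034         1.2034
  2         1.25         1.1585         2.3170
  3         1.25         1.1153         3.3458
  4         1.25         1.0737         4.2946
  5         1.25         1.0336         5.1680
  6     1,001.25       797.0330     4,782.1981
  Σ                    802.6174     4,798.5268
P = 802.6174; Macaulay duration = 4,798.5268 / 802.6174 = 5.97860 half-year periods = 2.98930 years.
Modified duration = D_Mac / (1 + y) = 2.98930 / 1.03875 = 2.87778 years.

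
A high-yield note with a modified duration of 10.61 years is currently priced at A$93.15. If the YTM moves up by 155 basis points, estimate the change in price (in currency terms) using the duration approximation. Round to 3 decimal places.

-A$15.319

Duration approximation: ΔP/P ≈ -D_mod · Δy = -10.61 × (+0.0155) = -0.164455.
ΔP ≈ 93.15 × (-0.164455) = -15.31898325.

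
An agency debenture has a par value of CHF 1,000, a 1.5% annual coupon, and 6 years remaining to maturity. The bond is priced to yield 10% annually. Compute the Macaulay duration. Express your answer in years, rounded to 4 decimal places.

Periodic yield y = 0.1. Discount each cash flow and weight by its year:
  t   CF        PV=CF/(1+0.1)^t    t·PV
  1        15.00        13.6364        13.6364
  2        15.00        12.3967        24.7934
  3        15.00        11.2697        33.8092
  4        15.00        10.2452        40.9808
  5        15.00         9.3138        46.5691
  6     1,015.00       572.9410     3,437.6462
  Σ                    629.8028     3,597.4351
Price P = Σ PV = 629.8028.
Macaulay duration = Σ(t·PV) / P = 3,597.4351 / 629.8028 = 5.71200 years.

5.7120 years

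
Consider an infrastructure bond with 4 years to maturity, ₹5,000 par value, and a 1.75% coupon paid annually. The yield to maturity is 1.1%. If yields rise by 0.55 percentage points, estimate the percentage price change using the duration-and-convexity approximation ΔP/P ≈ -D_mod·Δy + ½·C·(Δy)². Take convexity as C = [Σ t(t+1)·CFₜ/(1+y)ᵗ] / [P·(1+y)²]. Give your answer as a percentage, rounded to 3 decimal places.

-2.093%

With y = 0.011:
  t   CF        PV=CF/(1+0.011)^t    t·PV        t(t+1)·PV
  1        87.50        86.5480        86.5480         173.0959
  2        87.50        85.6063       171.2126         513.6378
  3        87.50        84.6749       254.0246       1,016.0986
  4     5,087.50     4,869.6730    19,478.6920      97,393.4602
  Σ                  5,126.5022    19,990.4772      99,096.2925
P = 5,126.5022; D_Mac = 3.89944 yrs; D_mod = 3.85701 yrs; C = 18.91185.
Duration effect: -3.85701 × (+0.0055) = -0.021214
Convexity effect: 0.5 × 18.91185 × (0.0055)² = +0.0002860
ΔP/P ≈ -0.021214 + 0.0002860 = -0.020928 = -2.0928%.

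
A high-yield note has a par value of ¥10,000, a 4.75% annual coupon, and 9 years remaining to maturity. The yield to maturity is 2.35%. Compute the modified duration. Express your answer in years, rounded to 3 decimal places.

7.496 years

Periodic yield y = 0.0235. First find Macaulay duration:
  t   CF        PV=CF/(1+0.0235)^t    t·PV
  1       475.00       464.0938       464.0938
  2       475.00       453.4380       906.8760
  3       475.00       443.0269     1,329.0806
  4       475.00       432.8548     1,731.4191
  5       475.00       422.9163     2,114.5813
  6       475.00       413.2059     2,479.2355
  7       475.00       403.7185     2,826.0297
  8       475.00       394.4490     3,155.5918
  9    10,475.00     8,498.9135    76,490.2214
  Σ                 11,926.6166    91,497.1292
P = 11,926.6166; Macaulay duration = 91,497.1292 / 11,926.6166 = 7.67168 years.
Modified duration = D_Mac / (1 + y) = 7.67168 / 1.0235 = 7.49553 years.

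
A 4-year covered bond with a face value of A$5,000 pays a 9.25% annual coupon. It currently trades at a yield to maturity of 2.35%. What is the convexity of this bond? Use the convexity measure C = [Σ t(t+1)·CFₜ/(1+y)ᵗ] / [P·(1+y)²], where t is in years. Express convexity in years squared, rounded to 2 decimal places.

With y = 0.0235:
  t   CF        PV=CF/(1+0.0235)^t    t·PV        t(t+1)·PV
  1       462.50       451.8808       451.8808         903.7616
  2       462.50       441.5054       883.0108       2,649.0325
  3       462.50       431.3683     1,294.1048       5,176.4192
  4     5,462.50     4,977.8300    19,911.3201      99,556.6003
  Σ                  6,302.5845    22,540.3165     108,285.8137
P = 6,302.5845.
Convexity = Σ t(t+1)·PV / [P·(1+y)²] = 108,285.8137 / (6,302.5845 × 1.047552) = 16.40126.

16.40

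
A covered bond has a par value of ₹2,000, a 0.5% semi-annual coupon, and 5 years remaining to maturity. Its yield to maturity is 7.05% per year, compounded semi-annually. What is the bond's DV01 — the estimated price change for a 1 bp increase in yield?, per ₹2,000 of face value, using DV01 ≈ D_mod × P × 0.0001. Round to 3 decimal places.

₹0.694

Periodic yield y = 0.03525.
  t   CF        PV=CF/(1+0.03525)^t    t·PV
  1         5.00         4.8298         4.8298
  2         5.00         4.6653         9.3306
  3         5.00         4.5064        13.5193
  4         5.00         4.3530        17.4120
  5         5.00         4.2048        21.0239
  6         5.00         4.0616        24.3697
  7         5.00         3.9233        27.4632
  8         5.00         3.7897        30.3178
  9         5.00         3.6607        32.9462
  10    2,005.00     1,417.9535    14,179.5349
  Σ                  1,455.9481    14,360.7474
P = 1,455.9481; D_Mac = 9.86350 half-year periods = 4.93175 yrs; D_mod = 4.76383 yrs.
DV01 ≈ 4.76383 × 1,455.9481 × 0.0001 = 0.693588.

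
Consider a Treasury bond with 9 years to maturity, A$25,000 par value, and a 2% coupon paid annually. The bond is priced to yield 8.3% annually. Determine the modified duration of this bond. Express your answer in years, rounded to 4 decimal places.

7.4665 years

Periodic yield y = 0.083. First find Macaulay duration:
  t   CF        PV=CF/(1+0.083)^t    t·PV
  1       500.00       461.6805       461.6805
  2       500.00       426.2978       852.5956
  3       500.00       393.6268     1,180.8803
  4       500.00       363.4596     1,453.8385
  5       500.00       335.6045     1,678.0223
  6       500.00       309.8841     1,859.3045
  7       500.00       286.1349     2,002.9442
  8       500.00       264.2058     2,113.6464
  9    25,500.00    12,441.8245   111,976.4204
  Σ                 15,282.7184   123,579.3328
P = 15,282.7184; Macaulay duration = 123,579.3328 / 15,282.7184 = 8.08621 years.
Modified duration = D_Mac / (1 + y) = 8.08621 / 1.083 = 7.46649 years.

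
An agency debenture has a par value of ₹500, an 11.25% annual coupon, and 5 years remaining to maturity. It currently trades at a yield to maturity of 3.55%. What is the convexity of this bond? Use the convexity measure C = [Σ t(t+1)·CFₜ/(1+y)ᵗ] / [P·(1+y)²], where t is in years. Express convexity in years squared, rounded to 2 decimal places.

With y = 0.0355:
  t   CF        PV=CF/(1+0.0355)^t    t·PV        t(t+1)·PV
  1        56.25        54.3216        54.3216         108.6432
  2        56.25        52.4593       104.9186         314.7557
  3        56.25        50.6608       151.9825         607.9298
  4        56.25        48.9240       195.6961         978.4804
  5       556.25       467.2179     2,336.0897      14,016.5381
  Σ                    673.5836     2,843.0084      16,026.3472
P = 673.5836.
Convexity = Σ t(t+1)·PV / [P·(1+y)²] = 16,026.3472 / (673.5836 × 1.072260) = 22.18926.

22.19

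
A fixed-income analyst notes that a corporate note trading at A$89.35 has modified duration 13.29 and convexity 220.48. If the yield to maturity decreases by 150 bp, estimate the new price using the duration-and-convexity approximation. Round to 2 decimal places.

A$109.38

Duration effect: -D_mod·Δy = -13.29 × (-0.015) = +0.199350
Convexity effect: ½·C·(Δy)² = 0.5 × 220.48 × (-0.015)² = +0.0248040
ΔP/P ≈ +0.199350 + 0.0248040 = +0.224154
New price ≈ 89.35 × (1 + 0.224154) = 109.3781599.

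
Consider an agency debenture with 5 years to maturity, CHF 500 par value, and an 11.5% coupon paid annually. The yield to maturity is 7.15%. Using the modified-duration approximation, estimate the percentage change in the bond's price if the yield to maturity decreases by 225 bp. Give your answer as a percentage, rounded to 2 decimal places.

Periodic yield y = 0.0715. Modified duration first:
  t   CF        PV=CF/(1+0.0715)^t    t·PV
  1        57.50        53.6631        53.6631
  2        57.50        50.0822       100.1644
  3        57.50        46.7403       140.2208
  4        57.50        43.6214       174.4854
  5       557.50       394.7153     1,973.5767
  Σ                    588.8223     2,442.1104
P = 588.8223; D_Mac = 4.14745 yrs; D_mod = 4.14745/(1+0.0715) = 3.87069 yrs.
ΔP/P ≈ -D_mod · Δy = -3.87069 × (-0.0225) = +0.087091 = +8.7091%.

+8.71%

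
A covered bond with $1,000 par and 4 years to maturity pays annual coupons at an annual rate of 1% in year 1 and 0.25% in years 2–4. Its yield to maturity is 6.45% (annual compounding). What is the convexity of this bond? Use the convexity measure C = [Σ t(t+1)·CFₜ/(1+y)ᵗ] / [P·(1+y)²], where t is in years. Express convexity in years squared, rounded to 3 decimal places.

17.409

With y = 0.0645:
  t   CF        PV=CF/(1+0.0645)^t    t·PV        t(t+1)·PV
  1        10.00         9.3941         9.3941          18.7882
  2         2.50         2.2062         4.4124          13.2373
  3         2.50         2.0725         6.2176          24.8705
  4     1,002.50       780.7315     3,122.9261      15,614.6306
  Σ                    794.4044     3,142.9503      15,671.5265
P = 794.4044.
Convexity = Σ t(t+1)·PV / [P·(1+y)²] = 15,671.5265 / (794.4044 × 1.133160) = 17.40918.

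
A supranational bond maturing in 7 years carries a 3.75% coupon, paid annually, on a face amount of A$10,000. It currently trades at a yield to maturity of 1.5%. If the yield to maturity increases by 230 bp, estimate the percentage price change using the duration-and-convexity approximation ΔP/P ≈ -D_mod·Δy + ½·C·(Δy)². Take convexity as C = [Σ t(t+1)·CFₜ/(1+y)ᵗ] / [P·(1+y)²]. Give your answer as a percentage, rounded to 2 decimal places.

-13.11%

With y = 0.015:
  t   CF        PV=CF/(1+0.015)^t    t·PV        t(t+1)·PV
  1       375.00       369.4581       369.4581         738.9163
  2       375.00       363.9982       727.9963       2,183.9889
  3       375.00       358.6189     1,075.8566       4,303.4265
  4       375.00       353.3191     1,413.2763       7,066.3817
  5       375.00       348.0976     1,740.4881      10,442.9287
  6       375.00       342.9533     2,057.7199      14,404.0395
  7    10,375.00     9,348.1530    65,437.0707     523,496.5654
  Σ                 11,484.5981    72,821.8661     562,636.2470
P = 11,484.5981; D_Mac = 6.34083 yrs; D_mod = 6.24712 yrs; C = 47.55321.
Duration effect: -6.24712 × (+0.023) = -0.143684
Convexity effect: 0.5 × 47.55321 × (0.023)² = +0.0125778
ΔP/P ≈ -0.143684 + 0.0125778 = -0.131106 = -13.1106%.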